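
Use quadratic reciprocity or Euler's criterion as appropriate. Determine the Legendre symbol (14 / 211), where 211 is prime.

1

Euler's criterion: (14/211) ≡ 14^105 (mod 211).
14^2 ≡ 196 (mod 211)
14^4 ≡ 14 (mod 211)
14^8 ≡ 196 (mod 211)
14^16 ≡ 14 (mod 211)
14^32 ≡ 196 (mod 211)
14^64 ≡ 14 (mod 211)
14^105 = 14^(64+32+8+1) ≡ 1 (mod 211).
Result is 1, so (14/211) = 1.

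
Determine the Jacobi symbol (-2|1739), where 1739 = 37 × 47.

1

First reduce: -2 ≡ 1737 (mod 1739).
Reciprocity: 1737 ≡ 1 and 1739 ≡ 3 (mod 4), so (1737/1739) = +(1739/1737).
Reduce top mod 1737: now compute (2/1737).
Pull out 2: since 1737 ≡ 1 (mod 8), (2/1737) = +1.
Reached (1/1737) = 1. Collecting the sign flips along the way, the symbol is +1.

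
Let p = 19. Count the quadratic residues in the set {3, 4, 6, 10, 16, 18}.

(3/19) = -1 → non-residue.
(4/19) = +1 → QR.
(6/19) = +1 → QR.
(10/19) = -1 → non-residue.
(16/19) = +1 → QR.
(18/19) = -1 → non-residue.
Total quadratic residues among the 6: 3.

3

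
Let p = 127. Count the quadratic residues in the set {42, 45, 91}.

(42/127) = +1 → QR.
(45/127) = -1 → non-residue.
(91/127) = -1 → non-residue.
Total quadratic residues among the 3: 1.

1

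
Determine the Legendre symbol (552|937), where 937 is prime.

-1

Euler's criterion: (552/937) ≡ 552^468 (mod 937).
552^2 ≡ 179 (mod 937)
552^4 ≡ 183 (mod 937)
552^8 ≡ 694 (mod 937)
552^16 ≡ 18 (mod 937)
552^32 ≡ 324 (mod 937)
552^64 ≡ 32 (mod 937)
552^128 ≡ 87 (mod 937)
552^256 ≡ 73 (mod 937)
552^468 = 552^(256+128+64+16+4) ≡ 936 (mod 937).
Result is 936 ≡ −1, so (552/937) = −1.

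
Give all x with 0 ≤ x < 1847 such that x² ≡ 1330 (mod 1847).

Since 1847 ≡ 3 (mod 4), a square root of 1330 is 1330^((1847+1)/4) = 1330^462 mod 1847.
Repeated squaring: 1330^2≡1321, 1330^4≡1473, 1330^8≡1351, 1330^16≡365, 1330^32≡241, 1330^64≡824, 1330^128≡1127, 1330^256≡1240 (mod 1847).
1330^462 = 1330^(256+128+64+8+4+2) ≡ 369 (mod 1847).
Check: 369² = 136161 ≡ 1330 (mod 1847). The two roots are 369 and 1478.

369, 1478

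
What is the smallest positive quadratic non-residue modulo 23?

5

(2/23) = +1, so 2 is a residue.
(3/23) = +1, so 3 is a residue.
(4/23) = +1, so 4 is a residue.
(5/23) = −1, so 5 is the smallest positive non-residue mod 23.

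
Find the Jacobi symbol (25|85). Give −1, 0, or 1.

Reciprocity: 25 ≡ 1 and 85 ≡ 1 (mod 4), so (25/85) = +(85/25).
Reduce top mod 25: now compute (10/25).
Pull out 2: since 25 ≡ 1 (mod 8), (2/25) = +1.
Reciprocity: 5 ≡ 1 and 25 ≡ 1 (mod 4), so (5/25) = +(25/5).
Reduce top mod 5: now compute (0/5).
Top reduces to 0: gcd > 1, so the symbol is 0.

0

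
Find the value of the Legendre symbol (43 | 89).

Reciprocity: 43 ≡ 3 and 89 ≡ 1 (mod 4), so (43/89) = +(89/43).
Reduce top mod 43: now compute (3/43).
Reciprocity: 3 ≡ 3 and 43 ≡ 3 (mod 4), so (3/43) = −(43/3).
Reduce top mod 3: now compute (1/3).
Reached (1/3) = 1. Collecting the sign flips along the way, the symbol is -1.

-1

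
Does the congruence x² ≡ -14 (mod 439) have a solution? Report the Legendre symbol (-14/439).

First reduce: -14 ≡ 425 (mod 439).
Reciprocity: 425 ≡ 1 and 439 ≡ 3 (mod 4), so (425/439) = +(439/425).
Reduce top mod 425: now compute (14/425).
Pull out 2: since 425 ≡ 1 (mod 8), (2/425) = +1.
Reciprocity: 7 ≡ 3 and 425 ≡ 1 (mod 4), so (7/425) = +(425/7).
Reduce top mod 7: now compute (5/7).
Reciprocity: 5 ≡ 1 and 7 ≡ 3 (mod 4), so (5/7) = +(7/5).
Reduce top mod 5: now compute (2/5).
Pull out 2: since 5 ≡ 5 (mod 8), (2/5) = -1.
Reached (1/5) = 1. Collecting the sign flips along the way, the symbol is -1.

-1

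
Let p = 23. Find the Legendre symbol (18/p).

1

Pull out 2: since 23 ≡ 7 (mod 8), (2/23) = +1.
Reciprocity: 9 ≡ 1 and 23 ≡ 3 (mod 4), so (9/23) = +(23/9).
Reduce top mod 9: now compute (5/9).
Reciprocity: 5 ≡ 1 and 9 ≡ 1 (mod 4), so (5/9) = +(9/5).
Reduce top mod 5: now compute (4/5).
Pull out 2^2: since 5 ≡ 5 (mod 8), (2/5) = -1, so (2/5)^2 = +1.
Reached (1/5) = 1. Collecting the sign flips along the way, the symbol is +1.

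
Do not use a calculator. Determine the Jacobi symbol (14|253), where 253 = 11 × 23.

Pull out 2: since 253 ≡ 5 (mod 8), (2/253) = -1.
Reciprocity: 7 ≡ 3 and 253 ≡ 1 (mod 4), so (7/253) = +(253/7).
Reduce top mod 7: now compute (1/7).
Reached (1/7) = 1. Collecting the sign flips along the way, the symbol is -1.

-1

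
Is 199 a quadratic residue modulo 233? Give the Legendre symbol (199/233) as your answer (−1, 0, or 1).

-1

Euler's criterion: (199/233) ≡ 199^116 (mod 233).
199^2 ≡ 224 (mod 233)
199^4 ≡ 81 (mod 233)
199^8 ≡ 37 (mod 233)
199^16 ≡ 204 (mod 233)
199^32 ≡ 142 (mod 233)
199^64 ≡ 126 (mod 233)
199^116 = 199^(64+32+16+4) ≡ 232 (mod 233).
Result is 232 ≡ −1, so (199/233) = −1.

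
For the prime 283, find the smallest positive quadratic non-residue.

(2/283) = −1, so 2 is the smallest positive non-residue mod 283.

2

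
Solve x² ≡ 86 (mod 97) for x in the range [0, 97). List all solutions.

38, 59

97 ≡ 1 (mod 4), so we find a root by search.
Trying successive values, 38² = 1444 ≡ 86 (mod 97). The other root is 97 − 38 = 59.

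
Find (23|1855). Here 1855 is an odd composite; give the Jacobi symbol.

1

Reciprocity: 23 ≡ 3 and 1855 ≡ 3 (mod 4), so (23/1855) = −(1855/23).
Reduce top mod 23: now compute (15/23).
Reciprocity: 15 ≡ 3 and 23 ≡ 3 (mod 4), so (15/23) = −(23/15).
Reduce top mod 15: now compute (8/15).
Pull out 2^3: since 15 ≡ 7 (mod 8), (2/15) = +1, so (2/15)^3 = +1.
Reached (1/15) = 1. Collecting the sign flips along the way, the symbol is +1.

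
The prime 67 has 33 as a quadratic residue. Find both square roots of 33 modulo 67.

Since 67 ≡ 3 (mod 4), a square root of 33 is 33^((67+1)/4) = 33^17 mod 67.
Repeated squaring: 33^2≡17, 33^4≡21, 33^8≡39, 33^16≡47 (mod 67).
33^17 = 33^(16+1) ≡ 10 (mod 67).
Check: 10² = 100 ≡ 33 (mod 67). The two roots are 10 and 57.

10, 57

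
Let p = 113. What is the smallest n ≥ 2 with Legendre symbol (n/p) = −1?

3

(2/113) = +1, so 2 is a residue.
(3/113) = −1, so 3 is the smallest positive non-residue mod 113.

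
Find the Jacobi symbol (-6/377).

-1

First reduce: -6 ≡ 371 (mod 377).
Reciprocity: 371 ≡ 3 and 377 ≡ 1 (mod 4), so (371/377) = +(377/371).
Reduce top mod 371: now compute (6/371).
Pull out 2: since 371 ≡ 3 (mod 8), (2/371) = -1.
Reciprocity: 3 ≡ 3 and 371 ≡ 3 (mod 4), so (3/371) = −(371/3).
Reduce top mod 3: now compute (2/3).
Pull out 2: since 3 ≡ 3 (mod 8), (2/3) = -1.
Reached (1/3) = 1. Collecting the sign flips along the way, the symbol is -1.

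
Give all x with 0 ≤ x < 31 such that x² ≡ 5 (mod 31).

6, 25

Since 31 ≡ 3 (mod 4), a square root of 5 is 5^((31+1)/4) = 5^8 mod 31.
Repeated squaring: 5^2≡25, 5^4≡5, 5^8≡25 (mod 31).
5^8 = 5^(8) ≡ 25 (mod 31).
Check: 25² = 625 ≡ 5 (mod 31). The two roots are 6 and 25.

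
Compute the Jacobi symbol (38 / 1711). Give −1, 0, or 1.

Pull out 2: since 1711 ≡ 7 (mod 8), (2/1711) = +1.
Reciprocity: 19 ≡ 3 and 1711 ≡ 3 (mod 4), so (19/1711) = −(1711/19).
Reduce top mod 19: now compute (1/19).
Reached (1/19) = 1. Collecting the sign flips along the way, the symbol is -1.

-1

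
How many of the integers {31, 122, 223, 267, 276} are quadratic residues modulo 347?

(31/347) = +1 → QR.
(122/347) = -1 → non-residue.
(223/347) = -1 → non-residue.
(267/347) = +1 → QR.
(276/347) = -1 → non-residue.
Total quadratic residues among the 5: 2.

2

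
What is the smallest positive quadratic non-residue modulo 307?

(2/307) = −1, so 2 is the smallest positive non-residue mod 307.

2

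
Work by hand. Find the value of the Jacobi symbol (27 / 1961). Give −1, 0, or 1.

Reciprocity: 27 ≡ 3 and 1961 ≡ 1 (mod 4), so (27/1961) = +(1961/27).
Reduce top mod 27: now compute (17/27).
Reciprocity: 17 ≡ 1 and 27 ≡ 3 (mod 4), so (17/27) = +(27/17).
Reduce top mod 17: now compute (10/17).
Pull out 2: since 17 ≡ 1 (mod 8), (2/17) = +1.
Reciprocity: 5 ≡ 1 and 17 ≡ 1 (mod 4), so (5/17) = +(17/5).
Reduce top mod 5: now compute (2/5).
Pull out 2: since 5 ≡ 5 (mod 8), (2/5) = -1.
Reached (1/5) = 1. Collecting the sign flips along the way, the symbol is -1.

-1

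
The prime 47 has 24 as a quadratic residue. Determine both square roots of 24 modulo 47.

Since 47 ≡ 3 (mod 4), a square root of 24 is 24^((47+1)/4) = 24^12 mod 47.
Repeated squaring: 24^2≡12, 24^4≡3, 24^8≡9 (mod 47).
24^12 = 24^(8+4) ≡ 27 (mod 47).
Check: 27² = 729 ≡ 24 (mod 47). The two roots are 20 and 27.

20, 27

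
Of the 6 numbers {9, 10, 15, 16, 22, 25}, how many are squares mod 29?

4

(9/29) = +1 → QR.
(10/29) = -1 → non-residue.
(15/29) = -1 → non-residue.
(16/29) = +1 → QR.
(22/29) = +1 → QR.
(25/29) = +1 → QR.
Total quadratic residues among the 6: 4.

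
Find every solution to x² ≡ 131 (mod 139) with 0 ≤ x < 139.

39, 100

Since 139 ≡ 3 (mod 4), a square root of 131 is 131^((139+1)/4) = 131^35 mod 139.
Repeated squaring: 131^2≡64, 131^4≡65, 131^8≡55, 131^16≡106, 131^32≡116 (mod 139).
131^35 = 131^(32+2+1) ≡ 100 (mod 139).
Check: 100² = 10000 ≡ 131 (mod 139). The two roots are 39 and 100.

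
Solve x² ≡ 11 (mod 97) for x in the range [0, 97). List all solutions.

37, 60

97 ≡ 1 (mod 4), so we find a root by search.
Trying successive values, 37² = 1369 ≡ 11 (mod 97). The other root is 97 − 37 = 60.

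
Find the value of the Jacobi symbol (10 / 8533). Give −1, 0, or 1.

1

Pull out 2: since 8533 ≡ 5 (mod 8), (2/8533) = -1.
Reciprocity: 5 ≡ 1 and 8533 ≡ 1 (mod 4), so (5/8533) = +(8533/5).
Reduce top mod 5: now compute (3/5).
Reciprocity: 3 ≡ 3 and 5 ≡ 1 (mod 4), so (3/5) = +(5/3).
Reduce top mod 3: now compute (2/3).
Pull out 2: since 3 ≡ 3 (mod 8), (2/3) = -1.
Reached (1/3) = 1. Collecting the sign flips along the way, the symbol is +1.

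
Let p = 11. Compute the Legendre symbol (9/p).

1

Reciprocity: 9 ≡ 1 and 11 ≡ 3 (mod 4), so (9/11) = +(11/9).
Reduce top mod 9: now compute (2/9).
Pull out 2: since 9 ≡ 1 (mod 8), (2/9) = +1.
Reached (1/9) = 1. Collecting the sign flips along the way, the symbol is +1.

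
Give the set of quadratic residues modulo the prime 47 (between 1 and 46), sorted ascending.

Square k = 1,…,23 (k and 47−k give the same square):
1²=1, 2²=4, 3²=9, 4²=16, 5²=25, 6²=36, 7²≡2, 8²≡17, 9²≡34, 10²≡6, 11²≡27, 12²≡3, 13²≡28, 14²≡8, 15²≡37, 16²≡21, 17²≡7, 18²≡42, 19²≡32, 20²≡24, 21²≡18, 22²≡14, 23²≡12 (mod 47).
So the quadratic residues mod 47 are {1, 2, 3, 4, 6, 7, 8, 9, 12, 14, 16, 17, 18, 21, 24, 25, 27, 28, 32, 34, 36, 37, 42}.

1, 2, 3, 4, 6, 7, 8, 9, 12, 14, 16, 17, 18, 21, 24, 25, 27, 28, 32, 34, 36, 37, 42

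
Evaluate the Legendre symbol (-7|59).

First reduce: -7 ≡ 52 (mod 59).
Pull out 2^2: since 59 ≡ 3 (mod 8), (2/59) = -1, so (2/59)^2 = +1.
Reciprocity: 13 ≡ 1 and 59 ≡ 3 (mod 4), so (13/59) = +(59/13).
Reduce top mod 13: now compute (7/13).
Reciprocity: 7 ≡ 3 and 13 ≡ 1 (mod 4), so (7/13) = +(13/7).
Reduce top mod 7: now compute (6/7).
Pull out 2: since 7 ≡ 7 (mod 8), (2/7) = +1.
Reciprocity: 3 ≡ 3 and 7 ≡ 3 (mod 4), so (3/7) = −(7/3).
Reduce top mod 3: now compute (1/3).
Reached (1/3) = 1. Collecting the sign flips along the way, the symbol is -1.

-1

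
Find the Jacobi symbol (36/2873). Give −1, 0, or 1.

Pull out 2^2: since 2873 ≡ 1 (mod 8), (2/2873) = +1, so (2/2873)^2 = +1.
Reciprocity: 9 ≡ 1 and 2873 ≡ 1 (mod 4), so (9/2873) = +(2873/9).
Reduce top mod 9: now compute (2/9).
Pull out 2: since 9 ≡ 1 (mod 8), (2/9) = +1.
Reached (1/9) = 1. Collecting the sign flips along the way, the symbol is +1.

1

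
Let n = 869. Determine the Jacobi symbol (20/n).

Pull out 2^2: since 869 ≡ 5 (mod 8), (2/869) = -1, so (2/869)^2 = +1.
Reciprocity: 5 ≡ 1 and 869 ≡ 1 (mod 4), so (5/869) = +(869/5).
Reduce top mod 5: now compute (4/5).
Pull out 2^2: since 5 ≡ 5 (mod 8), (2/5) = -1, so (2/5)^2 = +1.
Reached (1/5) = 1. Collecting the sign flips along the way, the symbol is +1.

1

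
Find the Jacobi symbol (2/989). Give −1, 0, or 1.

-1

Pull out 2: since 989 ≡ 5 (mod 8), (2/989) = -1.
Reached (1/989) = 1. Collecting the sign flips along the way, the symbol is -1.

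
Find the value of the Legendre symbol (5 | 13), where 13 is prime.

Reciprocity: 5 ≡ 1 and 13 ≡ 1 (mod 4), so (5/13) = +(13/5).
Reduce top mod 5: now compute (3/5).
Reciprocity: 3 ≡ 3 and 5 ≡ 1 (mod 4), so (3/5) = +(5/3).
Reduce top mod 3: now compute (2/3).
Pull out 2: since 3 ≡ 3 (mod 8), (2/3) = -1.
Reached (1/3) = 1. Collecting the sign flips along the way, the symbol is -1.

-1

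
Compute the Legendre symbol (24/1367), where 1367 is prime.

Pull out 2^3: since 1367 ≡ 7 (mod 8), (2/1367) = +1, so (2/1367)^3 = +1.
Reciprocity: 3 ≡ 3 and 1367 ≡ 3 (mod 4), so (3/1367) = −(1367/3).
Reduce top mod 3: now compute (2/3).
Pull out 2: since 3 ≡ 3 (mod 8), (2/3) = -1.
Reached (1/3) = 1. Collecting the sign flips along the way, the symbol is +1.

1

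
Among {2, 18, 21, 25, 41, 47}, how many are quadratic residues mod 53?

(2/53) = -1 → non-residue.
(18/53) = -1 → non-residue.
(21/53) = -1 → non-residue.
(25/53) = +1 → QR.
(41/53) = -1 → non-residue.
(47/53) = +1 → QR.
Total quadratic residues among the 6: 2.

2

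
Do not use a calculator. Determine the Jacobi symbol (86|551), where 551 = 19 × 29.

-1

Pull out 2: since 551 ≡ 7 (mod 8), (2/551) = +1.
Reciprocity: 43 ≡ 3 and 551 ≡ 3 (mod 4), so (43/551) = −(551/43).
Reduce top mod 43: now compute (35/43).
Reciprocity: 35 ≡ 3 and 43 ≡ 3 (mod 4), so (35/43) = −(43/35).
Reduce top mod 35: now compute (8/35).
Pull out 2^3: since 35 ≡ 3 (mod 8), (2/35) = -1, so (2/35)^3 = -1.
Reached (1/35) = 1. Collecting the sign flips along the way, the symbol is -1.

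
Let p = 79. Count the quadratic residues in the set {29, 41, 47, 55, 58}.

1

(29/79) = -1 → non-residue.
(41/79) = -1 → non-residue.
(47/79) = -1 → non-residue.
(55/79) = +1 → QR.
(58/79) = -1 → non-residue.
Total quadratic residues among the 5: 1.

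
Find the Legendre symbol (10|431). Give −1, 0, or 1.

1

Pull out 2: since 431 ≡ 7 (mod 8), (2/431) = +1.
Reciprocity: 5 ≡ 1 and 431 ≡ 3 (mod 4), so (5/431) = +(431/5).
Reduce top mod 5: now compute (1/5).
Reached (1/5) = 1. Collecting the sign flips along the way, the symbol is +1.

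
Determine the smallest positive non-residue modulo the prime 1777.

5

(2/1777) = +1, so 2 is a residue.
(3/1777) = +1, so 3 is a residue.
(4/1777) = +1, so 4 is a residue.
(5/1777) = −1, so 5 is the smallest positive non-residue mod 1777.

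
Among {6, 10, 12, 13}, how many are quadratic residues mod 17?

(6/17) = -1 → non-residue.
(10/17) = -1 → non-residue.
(12/17) = -1 → non-residue.
(13/17) = +1 → QR.
Total quadratic residues among the 4: 1.

1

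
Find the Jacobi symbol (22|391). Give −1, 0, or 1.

1

Pull out 2: since 391 ≡ 7 (mod 8), (2/391) = +1.
Reciprocity: 11 ≡ 3 and 391 ≡ 3 (mod 4), so (11/391) = −(391/11).
Reduce top mod 11: now compute (6/11).
Pull out 2: since 11 ≡ 3 (mod 8), (2/11) = -1.
Reciprocity: 3 ≡ 3 and 11 ≡ 3 (mod 4), so (3/11) = −(11/3).
Reduce top mod 3: now compute (2/3).
Pull out 2: since 3 ≡ 3 (mod 8), (2/3) = -1.
Reached (1/3) = 1. Collecting the sign flips along the way, the symbol is +1.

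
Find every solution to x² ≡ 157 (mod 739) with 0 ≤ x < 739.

Since 739 ≡ 3 (mod 4), a square root of 157 is 157^((739+1)/4) = 157^185 mod 739.
Repeated squaring: 157^2≡262, 157^4≡656, 157^8≡238, 157^16≡480, 157^32≡571, 157^64≡142, 157^128≡211 (mod 739).
157^185 = 157^(128+32+16+8+1) ≡ 644 (mod 739).
Check: 644² = 414736 ≡ 157 (mod 739). The two roots are 95 and 644.

95, 644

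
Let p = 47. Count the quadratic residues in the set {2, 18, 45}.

(2/47) = +1 → QR.
(18/47) = +1 → QR.
(45/47) = -1 → non-residue.
Total quadratic residues among the 3: 2.

2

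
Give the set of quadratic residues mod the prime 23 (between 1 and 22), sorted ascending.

1 2 3 4 6 8 9 12 13 16 18

Square k = 1,…,11 (k and 23−k give the same square):
1²=1, 2²=4, 3²=9, 4²=16, 5²≡2, 6²≡13, 7²≡3, 8²≡18, 9²≡12, 10²≡8, 11²≡6 (mod 23).
So the quadratic residues mod 23 are {1, 2, 3, 4, 6, 8, 9, 12, 13, 16, 18}.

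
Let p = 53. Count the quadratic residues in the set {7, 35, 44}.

(7/53) = +1 → QR.
(35/53) = -1 → non-residue.
(44/53) = +1 → QR.
Total quadratic residues among the 3: 2.

2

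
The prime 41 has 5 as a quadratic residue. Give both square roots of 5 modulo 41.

13, 28

41 ≡ 1 (mod 4), so we find a root by search.
Trying successive values, 13² = 169 ≡ 5 (mod 41). The other root is 41 − 13 = 28.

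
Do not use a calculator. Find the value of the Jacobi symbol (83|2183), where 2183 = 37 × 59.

Reciprocity: 83 ≡ 3 and 2183 ≡ 3 (mod 4), so (83/2183) = −(2183/83).
Reduce top mod 83: now compute (25/83).
Reciprocity: 25 ≡ 1 and 83 ≡ 3 (mod 4), so (25/83) = +(83/25).
Reduce top mod 25: now compute (8/25).
Pull out 2^3: since 25 ≡ 1 (mod 8), (2/25) = +1, so (2/25)^3 = +1.
Reached (1/25) = 1. Collecting the sign flips along the way, the symbol is -1.

-1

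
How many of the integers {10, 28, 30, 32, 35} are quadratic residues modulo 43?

(10/43) = +1 → QR.
(28/43) = -1 → non-residue.
(30/43) = -1 → non-residue.
(32/43) = -1 → non-residue.
(35/43) = +1 → QR.
Total quadratic residues among the 5: 2.

2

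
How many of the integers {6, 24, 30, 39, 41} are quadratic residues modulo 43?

(6/43) = +1 → QR.
(24/43) = +1 → QR.
(30/43) = -1 → non-residue.
(39/43) = -1 → non-residue.
(41/43) = +1 → QR.
Total quadratic residues among the 5: 3.

3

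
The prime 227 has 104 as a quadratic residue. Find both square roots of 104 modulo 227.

51, 176

Since 227 ≡ 3 (mod 4), a square root of 104 is 104^((227+1)/4) = 104^57 mod 227.
Repeated squaring: 104^2≡147, 104^4≡44, 104^8≡120, 104^16≡99, 104^32≡40 (mod 227).
104^57 = 104^(32+16+8+1) ≡ 176 (mod 227).
Check: 176² = 30976 ≡ 104 (mod 227). The two roots are 51 and 176.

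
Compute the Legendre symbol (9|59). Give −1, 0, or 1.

Reciprocity: 9 ≡ 1 and 59 ≡ 3 (mod 4), so (9/59) = +(59/9).
Reduce top mod 9: now compute (5/9).
Reciprocity: 5 ≡ 1 and 9 ≡ 1 (mod 4), so (5/9) = +(9/5).
Reduce top mod 5: now compute (4/5).
Pull out 2^2: since 5 ≡ 5 (mod 8), (2/5) = -1, so (2/5)^2 = +1.
Reached (1/5) = 1. Collecting the sign flips along the way, the symbol is +1.

1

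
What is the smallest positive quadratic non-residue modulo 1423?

3

(2/1423) = +1, so 2 is a residue.
(3/1423) = −1, so 3 is the smallest positive non-residue mod 1423.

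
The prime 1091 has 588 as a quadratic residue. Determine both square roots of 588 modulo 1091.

Since 1091 ≡ 3 (mod 4), a square root of 588 is 588^((1091+1)/4) = 588^273 mod 1091.
Repeated squaring: 588^2≡988, 588^4≡790, 588^8≡48, 588^16≡122, 588^32≡701, 588^64≡451, 588^128≡475, 588^256≡879 (mod 1091).
588^273 = 588^(256+16+1) ≡ 508 (mod 1091).
Check: 508² = 258064 ≡ 588 (mod 1091). The two roots are 508 and 583.

508, 583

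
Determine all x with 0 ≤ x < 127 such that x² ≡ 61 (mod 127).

Since 127 ≡ 3 (mod 4), a square root of 61 is 61^((127+1)/4) = 61^32 mod 127.
Repeated squaring: 61^2≡38, 61^4≡47, 61^8≡50, 61^16≡87, 61^32≡76 (mod 127).
61^32 = 61^(32) ≡ 76 (mod 127).
Check: 76² = 5776 ≡ 61 (mod 127). The two roots are 51 and 76.

51, 76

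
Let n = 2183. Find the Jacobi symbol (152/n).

-1

Pull out 2^3: since 2183 ≡ 7 (mod 8), (2/2183) = +1, so (2/2183)^3 = +1.
Reciprocity: 19 ≡ 3 and 2183 ≡ 3 (mod 4), so (19/2183) = −(2183/19).
Reduce top mod 19: now compute (17/19).
Reciprocity: 17 ≡ 1 and 19 ≡ 3 (mod 4), so (17/19) = +(19/17).
Reduce top mod 17: now compute (2/17).
Pull out 2: since 17 ≡ 1 (mod 8), (2/17) = +1.
Reached (1/17) = 1. Collecting the sign flips along the way, the symbol is -1.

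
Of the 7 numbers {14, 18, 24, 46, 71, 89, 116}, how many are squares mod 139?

5

(14/139) = -1 → non-residue.
(18/139) = -1 → non-residue.
(24/139) = +1 → QR.
(46/139) = +1 → QR.
(71/139) = +1 → QR.
(89/139) = +1 → QR.
(116/139) = +1 → QR.
Total quadratic residues among the 7: 5.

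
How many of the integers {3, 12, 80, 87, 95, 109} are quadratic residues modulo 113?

(3/113) = -1 → non-residue.
(12/113) = -1 → non-residue.
(80/113) = -1 → non-residue.
(87/113) = +1 → QR.
(95/113) = +1 → QR.
(109/113) = +1 → QR.
Total quadratic residues among the 6: 3.

3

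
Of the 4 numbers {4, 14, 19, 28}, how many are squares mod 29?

2

(4/29) = +1 → QR.
(14/29) = -1 → non-residue.
(19/29) = -1 → non-residue.
(28/29) = +1 → QR.
Total quadratic residues among the 4: 2.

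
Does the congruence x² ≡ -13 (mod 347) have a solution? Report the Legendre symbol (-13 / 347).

-1

Euler's criterion: (-13/347) ≡ 334^173 (mod 347).
334^2 ≡ 169 (mod 347)
334^4 ≡ 107 (mod 347)
334^8 ≡ 345 (mod 347)
334^16 ≡ 4 (mod 347)
334^32 ≡ 16 (mod 347)
334^64 ≡ 256 (mod 347)
334^128 ≡ 300 (mod 347)
334^173 = 334^(128+32+8+4+1) ≡ 346 (mod 347).
Result is 346 ≡ −1, so (-13/347) = −1.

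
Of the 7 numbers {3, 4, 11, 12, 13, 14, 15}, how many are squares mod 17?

3

(3/17) = -1 → non-residue.
(4/17) = +1 → QR.
(11/17) = -1 → non-residue.
(12/17) = -1 → non-residue.
(13/17) = +1 → QR.
(14/17) = -1 → non-residue.
(15/17) = +1 → QR.
Total quadratic residues among the 7: 3.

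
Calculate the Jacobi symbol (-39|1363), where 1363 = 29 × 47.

-1

First reduce: -39 ≡ 1324 (mod 1363).
Pull out 2^2: since 1363 ≡ 3 (mod 8), (2/1363) = -1, so (2/1363)^2 = +1.
Reciprocity: 331 ≡ 3 and 1363 ≡ 3 (mod 4), so (331/1363) = −(1363/331).
Reduce top mod 331: now compute (39/331).
Reciprocity: 39 ≡ 3 and 331 ≡ 3 (mod 4), so (39/331) = −(331/39).
Reduce top mod 39: now compute (19/39).
Reciprocity: 19 ≡ 3 and 39 ≡ 3 (mod 4), so (19/39) = −(39/19).
Reduce top mod 19: now compute (1/19).
Reached (1/19) = 1. Collecting the sign flips along the way, the symbol is -1.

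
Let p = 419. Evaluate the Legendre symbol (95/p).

Reciprocity: 95 ≡ 3 and 419 ≡ 3 (mod 4), so (95/419) = −(419/95).
Reduce top mod 95: now compute (39/95).
Reciprocity: 39 ≡ 3 and 95 ≡ 3 (mod 4), so (39/95) = −(95/39).
Reduce top mod 39: now compute (17/39).
Reciprocity: 17 ≡ 1 and 39 ≡ 3 (mod 4), so (17/39) = +(39/17).
Reduce top mod 17: now compute (5/17).
Reciprocity: 5 ≡ 1 and 17 ≡ 1 (mod 4), so (5/17) = +(17/5).
Reduce top mod 5: now compute (2/5).
Pull out 2: since 5 ≡ 5 (mod 8), (2/5) = -1.
Reached (1/5) = 1. Collecting the sign flips along the way, the symbol is -1.

-1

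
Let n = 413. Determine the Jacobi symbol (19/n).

Reciprocity: 19 ≡ 3 and 413 ≡ 1 (mod 4), so (19/413) = +(413/19).
Reduce top mod 19: now compute (14/19).
Pull out 2: since 19 ≡ 3 (mod 8), (2/19) = -1.
Reciprocity: 7 ≡ 3 and 19 ≡ 3 (mod 4), so (7/19) = −(19/7).
Reduce top mod 7: now compute (5/7).
Reciprocity: 5 ≡ 1 and 7 ≡ 3 (mod 4), so (5/7) = +(7/5).
Reduce top mod 5: now compute (2/5).
Pull out 2: since 5 ≡ 5 (mod 8), (2/5) = -1.
Reached (1/5) = 1. Collecting the sign flips along the way, the symbol is -1.

-1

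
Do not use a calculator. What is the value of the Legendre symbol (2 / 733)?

Euler's criterion: (2/733) ≡ 2^366 (mod 733).
2^2 ≡ 4 (mod 733)
2^4 ≡ 16 (mod 733)
2^8 ≡ 256 (mod 733)
2^16 ≡ 299 (mod 733)
2^32 ≡ 708 (mod 733)
2^64 ≡ 625 (mod 733)
2^128 ≡ 669 (mod 733)
2^256 ≡ 431 (mod 733)
2^366 = 2^(256+64+32+8+4+2) ≡ 732 (mod 733).
Result is 732 ≡ −1, so (2/733) = −1.

-1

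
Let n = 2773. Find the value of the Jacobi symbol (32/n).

Pull out 2^5: since 2773 ≡ 5 (mod 8), (2/2773) = -1, so (2/2773)^5 = -1.
Reached (1/2773) = 1. Collecting the sign flips along the way, the symbol is -1.

-1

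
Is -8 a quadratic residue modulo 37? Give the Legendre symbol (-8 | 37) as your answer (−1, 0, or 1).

-1

Euler's criterion: (-8/37) ≡ 29^18 (mod 37).
29^2 ≡ 27 (mod 37)
29^4 ≡ 26 (mod 37)
29^8 ≡ 10 (mod 37)
29^16 ≡ 26 (mod 37)
29^18 = 29^(16+2) ≡ 36 (mod 37).
Result is 36 ≡ −1, so (-8/37) = −1.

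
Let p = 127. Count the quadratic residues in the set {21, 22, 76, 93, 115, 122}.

(21/127) = +1 → QR.
(22/127) = +1 → QR.
(76/127) = +1 → QR.
(93/127) = -1 → non-residue.
(115/127) = +1 → QR.
(122/127) = +1 → QR.
Total quadratic residues among the 6: 5.

5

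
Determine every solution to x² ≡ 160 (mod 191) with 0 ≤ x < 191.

55, 136

Since 191 ≡ 3 (mod 4), a square root of 160 is 160^((191+1)/4) = 160^48 mod 191.
Repeated squaring: 160^2≡6, 160^4≡36, 160^8≡150, 160^16≡153, 160^32≡107 (mod 191).
160^48 = 160^(32+16) ≡ 136 (mod 191).
Check: 136² = 18496 ≡ 160 (mod 191). The two roots are 55 and 136.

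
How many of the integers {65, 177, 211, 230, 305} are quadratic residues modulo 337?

3

(65/337) = -1 → non-residue.
(177/337) = -1 → non-residue.
(211/337) = +1 → QR.
(230/337) = +1 → QR.
(305/337) = +1 → QR.
Total quadratic residues among the 5: 3.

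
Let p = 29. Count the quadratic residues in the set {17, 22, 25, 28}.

(17/29) = -1 → non-residue.
(22/29) = +1 → QR.
(25/29) = +1 → QR.
(28/29) = +1 → QR.
Total quadratic residues among the 4: 3.

3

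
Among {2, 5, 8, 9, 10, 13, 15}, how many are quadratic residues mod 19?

(2/19) = -1 → non-residue.
(5/19) = +1 → QR.
(8/19) = -1 → non-residue.
(9/19) = +1 → QR.
(10/19) = -1 → non-residue.
(13/19) = -1 → non-residue.
(15/19) = -1 → non-residue.
Total quadratic residues among the 7: 2.

2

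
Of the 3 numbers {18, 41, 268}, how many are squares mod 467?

1

(18/467) = -1 → non-residue.
(41/467) = +1 → QR.
(268/467) = -1 → non-residue.
Total quadratic residues among the 3: 1.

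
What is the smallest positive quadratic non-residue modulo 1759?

(2/1759) = +1, so 2 is a residue.
(3/1759) = −1, so 3 is the smallest positive non-residue mod 1759.

3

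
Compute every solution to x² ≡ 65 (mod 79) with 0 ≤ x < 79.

Since 79 ≡ 3 (mod 4), a square root of 65 is 65^((79+1)/4) = 65^20 mod 79.
Repeated squaring: 65^2≡38, 65^4≡22, 65^8≡10, 65^16≡21 (mod 79).
65^20 = 65^(16+4) ≡ 67 (mod 79).
Check: 67² = 4489 ≡ 65 (mod 79). The two roots are 12 and 67.

12, 67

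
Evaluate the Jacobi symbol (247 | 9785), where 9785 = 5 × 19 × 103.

Reciprocity: 247 ≡ 3 and 9785 ≡ 1 (mod 4), so (247/9785) = +(9785/247).
Reduce top mod 247: now compute (152/247).
Pull out 2^3: since 247 ≡ 7 (mod 8), (2/247) = +1, so (2/247)^3 = +1.
Reciprocity: 19 ≡ 3 and 247 ≡ 3 (mod 4), so (19/247) = −(247/19).
Reduce top mod 19: now compute (0/19).
Top reduces to 0: gcd > 1, so the symbol is 0.

0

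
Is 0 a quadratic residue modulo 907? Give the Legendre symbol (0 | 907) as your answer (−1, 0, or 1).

0

Top reduces to 0: gcd > 1, so the symbol is 0.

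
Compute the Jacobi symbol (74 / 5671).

Pull out 2: since 5671 ≡ 7 (mod 8), (2/5671) = +1.
Reciprocity: 37 ≡ 1 and 5671 ≡ 3 (mod 4), so (37/5671) = +(5671/37).
Reduce top mod 37: now compute (10/37).
Pull out 2: since 37 ≡ 5 (mod 8), (2/37) = -1.
Reciprocity: 5 ≡ 1 and 37 ≡ 1 (mod 4), so (5/37) = +(37/5).
Reduce top mod 5: now compute (2/5).
Pull out 2: since 5 ≡ 5 (mod 8), (2/5) = -1.
Reached (1/5) = 1. Collecting the sign flips along the way, the symbol is +1.

1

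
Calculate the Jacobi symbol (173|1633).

-1

Reciprocity: 173 ≡ 1 and 1633 ≡ 1 (mod 4), so (173/1633) = +(1633/173).
Reduce top mod 173: now compute (76/173).
Pull out 2^2: since 173 ≡ 5 (mod 8), (2/173) = -1, so (2/173)^2 = +1.
Reciprocity: 19 ≡ 3 and 173 ≡ 1 (mod 4), so (19/173) = +(173/19).
Reduce top mod 19: now compute (2/19).
Pull out 2: since 19 ≡ 3 (mod 8), (2/19) = -1.
Reached (1/19) = 1. Collecting the sign flips along the way, the symbol is -1.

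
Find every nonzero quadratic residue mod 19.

Square k = 1,…,9 (k and 19−k give the same square):
1²=1, 2²=4, 3²=9, 4²=16, 5²≡6, 6²≡17, 7²≡11, 8²≡7, 9²≡5 (mod 19).
So the quadratic residues mod 19 are {1, 4, 5, 6, 7, 9, 11, 16, 17}.

1 4 5 6 7 9 11 16 17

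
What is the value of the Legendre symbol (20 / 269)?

1

Pull out 2^2: since 269 ≡ 5 (mod 8), (2/269) = -1, so (2/269)^2 = +1.
Reciprocity: 5 ≡ 1 and 269 ≡ 1 (mod 4), so (5/269) = +(269/5).
Reduce top mod 5: now compute (4/5).
Pull out 2^2: since 5 ≡ 5 (mod 8), (2/5) = -1, so (2/5)^2 = +1.
Reached (1/5) = 1. Collecting the sign flips along the way, the symbol is +1.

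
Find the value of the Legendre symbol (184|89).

Euler's criterion: (184/89) ≡ 6^44 (mod 89).
6^2 ≡ 36 (mod 89)
6^4 ≡ 50 (mod 89)
6^8 ≡ 8 (mod 89)
6^16 ≡ 64 (mod 89)
6^32 ≡ 2 (mod 89)
6^44 = 6^(32+8+4) ≡ 88 (mod 89).
Result is 88 ≡ −1, so (184/89) = −1.

-1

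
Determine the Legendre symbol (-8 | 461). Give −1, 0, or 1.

-1

First reduce: -8 ≡ 453 (mod 461).
Reciprocity: 453 ≡ 1 and 461 ≡ 1 (mod 4), so (453/461) = +(461/453).
Reduce top mod 453: now compute (8/453).
Pull out 2^3: since 453 ≡ 5 (mod 8), (2/453) = -1, so (2/453)^3 = -1.
Reached (1/453) = 1. Collecting the sign flips along the way, the symbol is -1.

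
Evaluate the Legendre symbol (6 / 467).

-1

Pull out 2: since 467 ≡ 3 (mod 8), (2/467) = -1.
Reciprocity: 3 ≡ 3 and 467 ≡ 3 (mod 4), so (3/467) = −(467/3).
Reduce top mod 3: now compute (2/3).
Pull out 2: since 3 ≡ 3 (mod 8), (2/3) = -1.
Reached (1/3) = 1. Collecting the sign flips along the way, the symbol is -1.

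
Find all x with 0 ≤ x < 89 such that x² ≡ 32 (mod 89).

89 ≡ 1 (mod 4), so we find a root by search.
Trying successive values, 11² = 121 ≡ 32 (mod 89). The other root is 89 − 11 = 78.

11, 78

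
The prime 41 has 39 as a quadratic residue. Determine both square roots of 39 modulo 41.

11, 30

41 ≡ 1 (mod 4), so we find a root by search.
Trying successive values, 11² = 121 ≡ 39 (mod 41). The other root is 41 − 11 = 30.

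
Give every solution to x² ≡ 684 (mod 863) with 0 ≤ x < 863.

Since 863 ≡ 3 (mod 4), a square root of 684 is 684^((863+1)/4) = 684^216 mod 863.
Repeated squaring: 684^2≡110, 684^4≡18, 684^8≡324, 684^16≡553, 684^32≡307, 684^64≡182, 684^128≡330 (mod 863).
684^216 = 684^(128+64+16+8) ≡ 558 (mod 863).
Check: 558² = 311364 ≡ 684 (mod 863). The two roots are 305 and 558.

305, 558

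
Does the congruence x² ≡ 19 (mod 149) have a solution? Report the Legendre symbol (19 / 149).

1

Euler's criterion: (19/149) ≡ 19^74 (mod 149).
19^2 ≡ 63 (mod 149)
19^4 ≡ 95 (mod 149)
19^8 ≡ 85 (mod 149)
19^16 ≡ 73 (mod 149)
19^32 ≡ 114 (mod 149)
19^64 ≡ 33 (mod 149)
19^74 = 19^(64+8+2) ≡ 1 (mod 149).
Result is 1, so (19/149) = 1.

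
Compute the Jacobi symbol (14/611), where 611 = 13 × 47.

Pull out 2: since 611 ≡ 3 (mod 8), (2/611) = -1.
Reciprocity: 7 ≡ 3 and 611 ≡ 3 (mod 4), so (7/611) = −(611/7).
Reduce top mod 7: now compute (2/7).
Pull out 2: since 7 ≡ 7 (mod 8), (2/7) = +1.
Reached (1/7) = 1. Collecting the sign flips along the way, the symbol is +1.

1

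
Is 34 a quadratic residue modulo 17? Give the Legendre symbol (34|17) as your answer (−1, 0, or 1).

First reduce: 34 ≡ 0 (mod 17).
Top reduces to 0: gcd > 1, so the symbol is 0.

0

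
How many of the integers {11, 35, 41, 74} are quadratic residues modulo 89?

(11/89) = +1 → QR.
(35/89) = -1 → non-residue.
(41/89) = -1 → non-residue.
(74/89) = -1 → non-residue.
Total quadratic residues among the 4: 1.

1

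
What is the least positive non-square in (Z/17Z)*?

3

(2/17) = +1, so 2 is a residue.
(3/17) = −1, so 3 is the smallest positive non-residue mod 17.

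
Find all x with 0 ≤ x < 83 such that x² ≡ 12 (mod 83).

26, 57

Since 83 ≡ 3 (mod 4), a square root of 12 is 12^((83+1)/4) = 12^21 mod 83.
Repeated squaring: 12^2≡61, 12^4≡69, 12^8≡30, 12^16≡70 (mod 83).
12^21 = 12^(16+4+1) ≡ 26 (mod 83).
Check: 26² = 676 ≡ 12 (mod 83). The two roots are 26 and 57.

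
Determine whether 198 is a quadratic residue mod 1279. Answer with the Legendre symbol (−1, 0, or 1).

Pull out 2: since 1279 ≡ 7 (mod 8), (2/1279) = +1.
Reciprocity: 99 ≡ 3 and 1279 ≡ 3 (mod 4), so (99/1279) = −(1279/99).
Reduce top mod 99: now compute (91/99).
Reciprocity: 91 ≡ 3 and 99 ≡ 3 (mod 4), so (91/99) = −(99/91).
Reduce top mod 91: now compute (8/91).
Pull out 2^3: since 91 ≡ 3 (mod 8), (2/91) = -1, so (2/91)^3 = -1.
Reached (1/91) = 1. Collecting the sign flips along the way, the symbol is -1.

-1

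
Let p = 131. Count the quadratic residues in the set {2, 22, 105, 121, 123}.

(2/131) = -1 → non-residue.
(22/131) = -1 → non-residue.
(105/131) = +1 → QR.
(121/131) = +1 → QR.
(123/131) = +1 → QR.
Total quadratic residues among the 5: 3.

3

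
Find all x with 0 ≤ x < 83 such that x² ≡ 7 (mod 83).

Since 83 ≡ 3 (mod 4), a square root of 7 is 7^((83+1)/4) = 7^21 mod 83.
Repeated squaring: 7^2≡49, 7^4≡77, 7^8≡36, 7^16≡51 (mod 83).
7^21 = 7^(16+4+1) ≡ 16 (mod 83).
Check: 16² = 256 ≡ 7 (mod 83). The two roots are 16 and 67.

16, 67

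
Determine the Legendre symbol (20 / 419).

Pull out 2^2: since 419 ≡ 3 (mod 8), (2/419) = -1, so (2/419)^2 = +1.
Reciprocity: 5 ≡ 1 and 419 ≡ 3 (mod 4), so (5/419) = +(419/5).
Reduce top mod 5: now compute (4/5).
Pull out 2^2: since 5 ≡ 5 (mod 8), (2/5) = -1, so (2/5)^2 = +1.
Reached (1/5) = 1. Collecting the sign flips along the way, the symbol is +1.

1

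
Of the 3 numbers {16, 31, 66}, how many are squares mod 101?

2

(16/101) = +1 → QR.
(31/101) = +1 → QR.
(66/101) = -1 → non-residue.
Total quadratic residues among the 3: 2.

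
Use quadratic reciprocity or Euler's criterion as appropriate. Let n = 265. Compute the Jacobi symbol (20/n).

Pull out 2^2: since 265 ≡ 1 (mod 8), (2/265) = +1, so (2/265)^2 = +1.
Reciprocity: 5 ≡ 1 and 265 ≡ 1 (mod 4), so (5/265) = +(265/5).
Reduce top mod 5: now compute (0/5).
Top reduces to 0: gcd > 1, so the symbol is 0.

0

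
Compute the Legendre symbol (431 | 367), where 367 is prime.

Euler's criterion: (431/367) ≡ 64^183 (mod 367).
64^2 ≡ 59 (mod 367)
64^4 ≡ 178 (mod 367)
64^8 ≡ 122 (mod 367)
64^16 ≡ 204 (mod 367)
64^32 ≡ 145 (mod 367)
64^64 ≡ 106 (mod 367)
64^128 ≡ 226 (mod 367)
64^183 = 64^(128+32+16+4+2+1) ≡ 1 (mod 367).
Result is 1, so (431/367) = 1.

1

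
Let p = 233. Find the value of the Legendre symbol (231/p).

Reciprocity: 231 ≡ 3 and 233 ≡ 1 (mod 4), so (231/233) = +(233/231).
Reduce top mod 231: now compute (2/231).
Pull out 2: since 231 ≡ 7 (mod 8), (2/231) = +1.
Reached (1/231) = 1. Collecting the sign flips along the way, the symbol is +1.

1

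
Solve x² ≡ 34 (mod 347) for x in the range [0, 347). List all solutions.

46, 301

Since 347 ≡ 3 (mod 4), a square root of 34 is 34^((347+1)/4) = 34^87 mod 347.
Repeated squaring: 34^2≡115, 34^4≡39, 34^8≡133, 34^16≡339, 34^32≡64, 34^64≡279 (mod 347).
34^87 = 34^(64+16+4+2+1) ≡ 46 (mod 347).
Check: 46² = 2116 ≡ 34 (mod 347). The two roots are 46 and 301.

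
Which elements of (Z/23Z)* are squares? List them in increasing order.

1 2 3 4 6 8 9 12 13 16 18

Square k = 1,…,11 (k and 23−k give the same square):
1²=1, 2²=4, 3²=9, 4²=16, 5²≡2, 6²≡13, 7²≡3, 8²≡18, 9²≡12, 10²≡8, 11²≡6 (mod 23).
So the quadratic residues mod 23 are {1, 2, 3, 4, 6, 8, 9, 12, 13, 16, 18}.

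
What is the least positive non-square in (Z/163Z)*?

2

(2/163) = −1, so 2 is the smallest positive non-residue mod 163.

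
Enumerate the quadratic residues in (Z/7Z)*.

1 2 4

Square k = 1,…,3 (k and 7−k give the same square):
1²=1, 2²=4, 3²≡2 (mod 7).
So the quadratic residues mod 7 are {1, 2, 4}.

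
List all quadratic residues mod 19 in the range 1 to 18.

1 4 5 6 7 9 11 16 17

Square k = 1,…,9 (k and 19−k give the same square):
1²=1, 2²=4, 3²=9, 4²=16, 5²≡6, 6²≡17, 7²≡11, 8²≡7, 9²≡5 (mod 19).
So the quadratic residues mod 19 are {1, 4, 5, 6, 7, 9, 11, 16, 17}.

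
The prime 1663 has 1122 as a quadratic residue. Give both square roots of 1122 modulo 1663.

768, 895

Since 1663 ≡ 3 (mod 4), a square root of 1122 is 1122^((1663+1)/4) = 1122^416 mod 1663.
Repeated squaring: 1122^2≡1656, 1122^4≡49, 1122^8≡738, 1122^16≡843, 1122^32≡548, 1122^64≡964, 1122^128≡1342, 1122^256≡1598 (mod 1663).
1122^416 = 1122^(256+128+32) ≡ 895 (mod 1663).
Check: 895² = 801025 ≡ 1122 (mod 1663). The two roots are 768 and 895.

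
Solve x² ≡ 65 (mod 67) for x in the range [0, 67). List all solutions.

20, 47

Since 67 ≡ 3 (mod 4), a square root of 65 is 65^((67+1)/4) = 65^17 mod 67.
Repeated squaring: 65^2≡4, 65^4≡16, 65^8≡55, 65^16≡10 (mod 67).
65^17 = 65^(16+1) ≡ 47 (mod 67).
Check: 47² = 2209 ≡ 65 (mod 67). The two roots are 20 and 47.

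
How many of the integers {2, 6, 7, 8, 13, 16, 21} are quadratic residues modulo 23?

5

(2/23) = +1 → QR.
(6/23) = +1 → QR.
(7/23) = -1 → non-residue.
(8/23) = +1 → QR.
(13/23) = +1 → QR.
(16/23) = +1 → QR.
(21/23) = -1 → non-residue.
Total quadratic residues among the 7: 5.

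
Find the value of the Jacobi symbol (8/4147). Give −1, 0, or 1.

Pull out 2^3: since 4147 ≡ 3 (mod 8), (2/4147) = -1, so (2/4147)^3 = -1.
Reached (1/4147) = 1. Collecting the sign flips along the way, the symbol is -1.

-1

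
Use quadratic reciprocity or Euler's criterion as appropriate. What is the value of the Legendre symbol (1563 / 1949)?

Reciprocity: 1563 ≡ 3 and 1949 ≡ 1 (mod 4), so (1563/1949) = +(1949/1563).
Reduce top mod 1563: now compute (386/1563).
Pull out 2: since 1563 ≡ 3 (mod 8), (2/1563) = -1.
Reciprocity: 193 ≡ 1 and 1563 ≡ 3 (mod 4), so (193/1563) = +(1563/193).
Reduce top mod 193: now compute (19/193).
Reciprocity: 19 ≡ 3 and 193 ≡ 1 (mod 4), so (19/193) = +(193/19).
Reduce top mod 19: now compute (3/19).
Reciprocity: 3 ≡ 3 and 19 ≡ 3 (mod 4), so (3/19) = −(19/3).
Reduce top mod 3: now compute (1/3).
Reached (1/3) = 1. Collecting the sign flips along the way, the symbol is +1.

1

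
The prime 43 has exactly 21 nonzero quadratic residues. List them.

Square k = 1,…,21 (k and 43−k give the same square):
1²=1, 2²=4, 3²=9, 4²=16, 5²=25, 6²=36, 7²≡6, 8²≡21, 9²≡38, 10²≡14, 11²≡35, 12²≡15, 13²≡40, 14²≡24, 15²≡10, 16²≡41, 17²≡31, 18²≡23, 19²≡17, 20²≡13, 21²≡11 (mod 43).
So the quadratic residues mod 43 are {1, 4, 6, 9, 10, 11, 13, 14, 15, 16, 17, 21, 23, 24, 25, 31, 35, 36, 38, 40, 41}.

1 4 6 9 10 11 13 14 15 16 17 21 23 24 25 31 35 36 38 40 41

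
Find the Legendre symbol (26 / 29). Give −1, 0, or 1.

Pull out 2: since 29 ≡ 5 (mod 8), (2/29) = -1.
Reciprocity: 13 ≡ 1 and 29 ≡ 1 (mod 4), so (13/29) = +(29/13).
Reduce top mod 13: now compute (3/13).
Reciprocity: 3 ≡ 3 and 13 ≡ 1 (mod 4), so (3/13) = +(13/3).
Reduce top mod 3: now compute (1/3).
Reached (1/3) = 1. Collecting the sign flips along the way, the symbol is -1.

-1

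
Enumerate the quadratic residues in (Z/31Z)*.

1 2 4 5 7 8 9 10 14 16 18 19 20 25 28

Square k = 1,…,15 (k and 31−k give the same square):
1²=1, 2²=4, 3²=9, 4²=16, 5²=25, 6²≡5, 7²≡18, 8²≡2, 9²≡19, 10²≡7, 11²≡28, 12²≡20, 13²≡14, 14²≡10, 15²≡8 (mod 31).
So the quadratic residues mod 31 are {1, 2, 4, 5, 7, 8, 9, 10, 14, 16, 18, 19, 20, 25, 28}.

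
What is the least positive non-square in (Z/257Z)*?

3

(2/257) = +1, so 2 is a residue.
(3/257) = −1, so 3 is the smallest positive non-residue mod 257.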